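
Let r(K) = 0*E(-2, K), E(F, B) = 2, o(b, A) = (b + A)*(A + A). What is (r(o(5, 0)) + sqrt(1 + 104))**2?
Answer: 105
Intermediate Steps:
o(b, A) = 2*A*(A + b) (o(b, A) = (A + b)*(2*A) = 2*A*(A + b))
r(K) = 0 (r(K) = 0*2 = 0)
(r(o(5, 0)) + sqrt(1 + 104))**2 = (0 + sqrt(1 + 104))**2 = (0 + sqrt(105))**2 = (sqrt(105))**2 = 105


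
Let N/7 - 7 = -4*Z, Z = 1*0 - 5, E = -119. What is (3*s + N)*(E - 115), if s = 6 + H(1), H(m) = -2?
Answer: -47034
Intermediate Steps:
Z = -5 (Z = 0 - 5 = -5)
N = 189 (N = 49 + 7*(-4*(-5)) = 49 + 7*20 = 49 + 140 = 189)
s = 4 (s = 6 - 2 = 4)
(3*s + N)*(E - 115) = (3*4 + 189)*(-119 - 115) = (12 + 189)*(-234) = 201*(-234) = -47034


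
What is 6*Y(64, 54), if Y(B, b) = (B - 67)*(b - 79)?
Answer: 450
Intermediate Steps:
Y(B, b) = (-79 + b)*(-67 + B) (Y(B, b) = (-67 + B)*(-79 + b) = (-79 + b)*(-67 + B))
6*Y(64, 54) = 6*(5293 - 79*64 - 67*54 + 64*54) = 6*(5293 - 5056 - 3618 + 3456) = 6*75 = 450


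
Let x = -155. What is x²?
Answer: 24025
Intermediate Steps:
x² = (-155)² = 24025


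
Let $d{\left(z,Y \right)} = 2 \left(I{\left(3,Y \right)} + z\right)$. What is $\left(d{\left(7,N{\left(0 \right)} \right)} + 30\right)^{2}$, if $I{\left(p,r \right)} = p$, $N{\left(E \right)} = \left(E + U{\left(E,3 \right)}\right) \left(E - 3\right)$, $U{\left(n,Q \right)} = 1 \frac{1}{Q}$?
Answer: $2500$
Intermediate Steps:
$U{\left(n,Q \right)} = \frac{1}{Q}$
$N{\left(E \right)} = \left(-3 + E\right) \left(\frac{1}{3} + E\right)$ ($N{\left(E \right)} = \left(E + \frac{1}{3}\right) \left(E - 3\right) = \left(E + \frac{1}{3}\right) \left(-3 + E\right) = \left(\frac{1}{3} + E\right) \left(-3 + E\right) = \left(-3 + E\right) \left(\frac{1}{3} + E\right)$)
$d{\left(z,Y \right)} = 6 + 2 z$ ($d{\left(z,Y \right)} = 2 \left(3 + z\right) = 6 + 2 z$)
$\left(d{\left(7,N{\left(0 \right)} \right)} + 30\right)^{2} = \left(\left(6 + 2 \cdot 7\right) + 30\right)^{2} = \left(\left(6 + 14\right) + 30\right)^{2} = \left(20 + 30\right)^{2} = 50^{2} = 2500$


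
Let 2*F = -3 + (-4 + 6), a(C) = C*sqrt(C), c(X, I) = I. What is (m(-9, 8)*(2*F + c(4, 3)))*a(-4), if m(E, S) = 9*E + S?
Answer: 1168*I ≈ 1168.0*I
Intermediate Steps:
m(E, S) = S + 9*E
a(C) = C**(3/2)
F = -1/2 (F = (-3 + (-4 + 6))/2 = (-3 + 2)/2 = (1/2)*(-1) = -1/2 ≈ -0.50000)
(m(-9, 8)*(2*F + c(4, 3)))*a(-4) = ((8 + 9*(-9))*(2*(-1/2) + 3))*(-4)**(3/2) = ((8 - 81)*(-1 + 3))*(-8*I) = (-73*2)*(-8*I) = -(-1168)*I = 1168*I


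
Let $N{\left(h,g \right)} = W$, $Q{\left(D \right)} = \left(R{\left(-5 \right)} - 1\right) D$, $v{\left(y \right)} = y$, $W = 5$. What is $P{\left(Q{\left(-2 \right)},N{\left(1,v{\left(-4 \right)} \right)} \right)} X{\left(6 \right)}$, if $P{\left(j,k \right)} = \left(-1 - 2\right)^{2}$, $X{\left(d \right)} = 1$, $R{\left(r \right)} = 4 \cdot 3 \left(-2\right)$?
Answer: $9$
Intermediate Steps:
$R{\left(r \right)} = -24$ ($R{\left(r \right)} = 12 \left(-2\right) = -24$)
$Q{\left(D \right)} = - 25 D$ ($Q{\left(D \right)} = \left(-24 - 1\right) D = - 25 D$)
$N{\left(h,g \right)} = 5$
$P{\left(j,k \right)} = 9$ ($P{\left(j,k \right)} = \left(-3\right)^{2} = 9$)
$P{\left(Q{\left(-2 \right)},N{\left(1,v{\left(-4 \right)} \right)} \right)} X{\left(6 \right)} = 9 \cdot 1 = 9$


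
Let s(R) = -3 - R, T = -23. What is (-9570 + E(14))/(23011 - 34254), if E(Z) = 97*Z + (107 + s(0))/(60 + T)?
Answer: 303740/415991 ≈ 0.73016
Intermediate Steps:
E(Z) = 104/37 + 97*Z (E(Z) = 97*Z + (107 + (-3 - 1*0))/(60 - 23) = 97*Z + (107 + (-3 + 0))/37 = 97*Z + (107 - 3)*(1/37) = 97*Z + 104*(1/37) = 97*Z + 104/37 = 104/37 + 97*Z)
(-9570 + E(14))/(23011 - 34254) = (-9570 + (104/37 + 97*14))/(23011 - 34254) = (-9570 + (104/37 + 1358))/(-11243) = (-9570 + 50350/37)*(-1/11243) = -303740/37*(-1/11243) = 303740/415991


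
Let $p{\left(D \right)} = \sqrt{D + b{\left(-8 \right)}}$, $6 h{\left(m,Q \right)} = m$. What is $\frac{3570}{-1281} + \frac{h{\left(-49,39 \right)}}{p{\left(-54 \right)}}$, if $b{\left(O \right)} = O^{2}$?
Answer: $- \frac{170}{61} - \frac{49 \sqrt{10}}{60} \approx -5.3694$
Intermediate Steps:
$h{\left(m,Q \right)} = \frac{m}{6}$
$p{\left(D \right)} = \sqrt{64 + D}$ ($p{\left(D \right)} = \sqrt{D + \left(-8\right)^{2}} = \sqrt{D + 64} = \sqrt{64 + D}$)
$\frac{3570}{-1281} + \frac{h{\left(-49,39 \right)}}{p{\left(-54 \right)}} = \frac{3570}{-1281} + \frac{\frac{1}{6} \left(-49\right)}{\sqrt{64 - 54}} = 3570 \left(- \frac{1}{1281}\right) - \frac{49}{6 \sqrt{10}} = - \frac{170}{61} - \frac{49 \frac{\sqrt{10}}{10}}{6} = - \frac{170}{61} - \frac{49 \sqrt{10}}{60}$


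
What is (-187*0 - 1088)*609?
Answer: -662592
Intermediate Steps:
(-187*0 - 1088)*609 = (0 - 1088)*609 = -1088*609 = -662592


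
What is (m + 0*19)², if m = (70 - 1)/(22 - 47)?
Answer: 4761/625 ≈ 7.6176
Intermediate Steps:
m = -69/25 (m = 69/(-25) = 69*(-1/25) = -69/25 ≈ -2.7600)
(m + 0*19)² = (-69/25 + 0*19)² = (-69/25 + 0)² = (-69/25)² = 4761/625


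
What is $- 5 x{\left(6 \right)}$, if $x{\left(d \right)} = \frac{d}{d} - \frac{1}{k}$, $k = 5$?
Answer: $-4$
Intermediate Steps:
$x{\left(d \right)} = \frac{4}{5}$ ($x{\left(d \right)} = \frac{d}{d} - \frac{1}{5} = 1 - \frac{1}{5} = \frac{4}{5}$)
$- 5 x{\left(6 \right)} = \left(-5\right) \frac{4}{5} = -4$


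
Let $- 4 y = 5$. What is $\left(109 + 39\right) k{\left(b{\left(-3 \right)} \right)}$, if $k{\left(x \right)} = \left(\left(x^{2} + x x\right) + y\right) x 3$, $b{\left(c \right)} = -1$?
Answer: $-333$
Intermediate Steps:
$y = - \frac{5}{4}$ ($y = \left(- \frac{1}{4}\right) 5 = - \frac{5}{4} \approx -1.25$)
$k{\left(x \right)} = 3 x \left(- \frac{5}{4} + 2 x^{2}\right)$ ($k{\left(x \right)} = \left(\left(x^{2} + x x\right) - \frac{5}{4}\right) x 3 = \left(\left(x^{2} + x^{2}\right) - \frac{5}{4}\right) x 3 = \left(2 x^{2} - \frac{5}{4}\right) x 3 = \left(- \frac{5}{4} + 2 x^{2}\right) x 3 = x \left(- \frac{5}{4} + 2 x^{2}\right) 3 = 3 x \left(- \frac{5}{4} + 2 x^{2}\right)$)
$\left(109 + 39\right) k{\left(b{\left(-3 \right)} \right)} = \left(109 + 39\right) \left(6 \left(-1\right)^{3} - - \frac{15}{4}\right) = 148 \left(6 \left(-1\right) + \frac{15}{4}\right) = 148 \left(-6 + \frac{15}{4}\right) = 148 \left(- \frac{9}{4}\right) = -333$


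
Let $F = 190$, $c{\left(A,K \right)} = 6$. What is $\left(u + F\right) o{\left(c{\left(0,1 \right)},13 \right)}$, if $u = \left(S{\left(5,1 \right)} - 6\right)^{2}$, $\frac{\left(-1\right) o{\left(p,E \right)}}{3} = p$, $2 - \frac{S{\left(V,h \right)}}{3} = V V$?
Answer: $-104670$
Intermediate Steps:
$S{\left(V,h \right)} = 6 - 3 V^{2}$ ($S{\left(V,h \right)} = 6 - 3 V V = 6 - 3 V^{2}$)
$o{\left(p,E \right)} = - 3 p$
$u = 5625$ ($u = \left(\left(6 - 3 \cdot 5^{2}\right) - 6\right)^{2} = \left(\left(6 - 75\right) - 6\right)^{2} = \left(-69 - 6\right)^{2} = \left(-75\right)^{2} = 5625$)
$\left(u + F\right) o{\left(c{\left(0,1 \right)},13 \right)} = \left(5625 + 190\right) \left(\left(-3\right) 6\right) = 5815 \left(-18\right) = -104670$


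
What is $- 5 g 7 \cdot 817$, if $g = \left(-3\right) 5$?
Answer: $428925$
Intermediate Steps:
$g = -15$
$- 5 g 7 \cdot 817 = \left(-5\right) \left(-15\right) 7 \cdot 817 = 75 \cdot 7 \cdot 817 = 525 \cdot 817 = 428925$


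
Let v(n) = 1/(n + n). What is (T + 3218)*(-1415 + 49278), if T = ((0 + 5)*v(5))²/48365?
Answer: 29797315551503/193460 ≈ 1.5402e+8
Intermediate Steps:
v(n) = 1/(2*n)
T = 1/193460 (T = ((0 + 5)*((½)/5))²/48365 = (5*((½)*(⅕)))²*(1/48365) = (5*(⅒))²*(1/48365) = (½)²*(1/48365) = (¼)*(1/48365) = 1/193460 ≈ 5.1690e-6)
(T + 3218)*(-1415 + 49278) = (1/193460 + 3218)*(-1415 + 49278) = (622554281/193460)*47863 = 29797315551503/193460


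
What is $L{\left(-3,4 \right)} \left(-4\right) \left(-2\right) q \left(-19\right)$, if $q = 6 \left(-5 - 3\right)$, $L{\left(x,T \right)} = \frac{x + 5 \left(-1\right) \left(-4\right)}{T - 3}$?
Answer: $124032$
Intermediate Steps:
$L{\left(x,T \right)} = \frac{20 + x}{-3 + T}$ ($L{\left(x,T \right)} = \frac{x - -20}{-3 + T} = \frac{x + 20}{-3 + T} = \frac{20 + x}{-3 + T}$)
$q = -48$ ($q = 6 \left(-8\right) = -48$)
$L{\left(-3,4 \right)} \left(-4\right) \left(-2\right) q \left(-19\right) = \frac{20 - 3}{-3 + 4} \left(-4\right) \left(-2\right) \left(-48\right) \left(-19\right) = 1^{-1} \cdot 17 \left(-4\right) \left(-2\right) \left(-48\right) \left(-19\right) = 1 \cdot 17 \left(-4\right) \left(-2\right) \left(-48\right) \left(-19\right) = 17 \left(-4\right) \left(-2\right) \left(-48\right) \left(-19\right) = \left(-68\right) \left(-2\right) \left(-48\right) \left(-19\right) = 136 \left(-48\right) \left(-19\right) = \left(-6528\right) \left(-19\right) = 124032$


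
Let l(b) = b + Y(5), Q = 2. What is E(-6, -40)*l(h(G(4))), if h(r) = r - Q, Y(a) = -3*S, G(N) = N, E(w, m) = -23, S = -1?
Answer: -115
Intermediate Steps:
Y(a) = 3 (Y(a) = -3*(-1) = 3)
h(r) = -2 + r (h(r) = r - 1*2 = r - 2 = -2 + r)
l(b) = 3 + b (l(b) = b + 3 = 3 + b)
E(-6, -40)*l(h(G(4))) = -23*(3 + (-2 + 4)) = -23*(3 + 2) = -23*5 = -115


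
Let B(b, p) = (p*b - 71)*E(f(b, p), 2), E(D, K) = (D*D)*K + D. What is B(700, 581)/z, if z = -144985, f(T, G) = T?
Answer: -79756212060/28997 ≈ -2.7505e+6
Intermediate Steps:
E(D, K) = D + K*D² (E(D, K) = D²*K + D = K*D² + D = D + K*D²)
B(b, p) = b*(1 + 2*b)*(-71 + b*p) (B(b, p) = (p*b - 71)*(b*(1 + b*2)) = (b*p - 71)*(b*(1 + 2*b)) = (-71 + b*p)*(b*(1 + 2*b)) = b*(1 + 2*b)*(-71 + b*p))
B(700, 581)/z = (700*(1 + 2*700)*(-71 + 700*581))/(-144985) = (700*(1 + 1400)*(-71 + 406700))*(-1/144985) = (700*1401*406629)*(-1/144985) = 398781060300*(-1/144985) = -79756212060/28997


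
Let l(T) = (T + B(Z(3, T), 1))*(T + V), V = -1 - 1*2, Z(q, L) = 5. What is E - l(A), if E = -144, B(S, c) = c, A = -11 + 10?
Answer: -144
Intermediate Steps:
A = -1
V = -3 (V = -1 - 2 = -3)
l(T) = (1 + T)*(-3 + T) (l(T) = (T + 1)*(T - 3) = (1 + T)*(-3 + T))
E - l(A) = -144 - (-3 + (-1)² - 2*(-1)) = -144 - (-3 + 1 + 2) = -144 - 1*0 = -144 + 0 = -144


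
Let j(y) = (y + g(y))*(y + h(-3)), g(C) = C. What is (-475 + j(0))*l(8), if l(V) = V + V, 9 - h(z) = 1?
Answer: -7600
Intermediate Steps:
h(z) = 8 (h(z) = 9 - 1*1 = 9 - 1 = 8)
l(V) = 2*V
j(y) = 2*y*(8 + y) (j(y) = (y + y)*(y + 8) = (2*y)*(8 + y) = 2*y*(8 + y))
(-475 + j(0))*l(8) = (-475 + 2*0*(8 + 0))*(2*8) = (-475 + 2*0*8)*16 = (-475 + 0)*16 = -475*16 = -7600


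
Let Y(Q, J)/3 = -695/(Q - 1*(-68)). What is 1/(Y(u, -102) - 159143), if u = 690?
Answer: -758/120632479 ≈ -6.2835e-6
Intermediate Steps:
Y(Q, J) = -2085/(68 + Q) (Y(Q, J) = 3*(-695/(Q - 1*(-68))) = 3*(-695/(Q + 68)) = 3*(-695/(68 + Q)) = -2085/(68 + Q))
1/(Y(u, -102) - 159143) = 1/(-2085/(68 + 690) - 159143) = 1/(-2085/758 - 159143) = 1/(-120632479/758) = -758/120632479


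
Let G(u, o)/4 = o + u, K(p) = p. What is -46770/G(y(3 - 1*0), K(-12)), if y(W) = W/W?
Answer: 23385/22 ≈ 1063.0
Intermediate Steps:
y(W) = 1
G(u, o) = 4*o + 4*u (G(u, o) = 4*(o + u) = 4*o + 4*u)
-46770/G(y(3 - 1*0), K(-12)) = -46770/(4*(-12) + 4*1) = -46770/(-48 + 4) = -46770/(-44) = -46770*(-1/44) = 23385/22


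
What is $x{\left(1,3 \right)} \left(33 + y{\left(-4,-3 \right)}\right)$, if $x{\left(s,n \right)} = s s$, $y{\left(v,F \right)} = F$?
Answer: $30$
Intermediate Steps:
$x{\left(s,n \right)} = s^{2}$
$x{\left(1,3 \right)} \left(33 + y{\left(-4,-3 \right)}\right) = 1^{2} \left(33 - 3\right) = 1 \cdot 30 = 30$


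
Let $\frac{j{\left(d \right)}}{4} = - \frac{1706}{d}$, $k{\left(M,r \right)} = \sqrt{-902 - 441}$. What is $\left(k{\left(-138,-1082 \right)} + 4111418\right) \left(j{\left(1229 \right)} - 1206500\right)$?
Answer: $- \frac{6096391385409432}{1229} - \frac{1482795324 i \sqrt{1343}}{1229} \approx -4.9605 \cdot 10^{12} - 4.4215 \cdot 10^{7} i$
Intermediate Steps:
$k{\left(M,r \right)} = i \sqrt{1343}$ ($k{\left(M,r \right)} = \sqrt{-1343} = i \sqrt{1343}$)
$j{\left(d \right)} = - \frac{6824}{d}$ ($j{\left(d \right)} = 4 \left(- \frac{1706}{d}\right) = - \frac{6824}{d}$)
$\left(k{\left(-138,-1082 \right)} + 4111418\right) \left(j{\left(1229 \right)} - 1206500\right) = \left(i \sqrt{1343} + 4111418\right) \left(- \frac{6824}{1229} - 1206500\right) = \left(4111418 + i \sqrt{1343}\right) \left(\left(-6824\right) \frac{1}{1229} - 1206500\right) = \left(4111418 + i \sqrt{1343}\right) \left(- \frac{6824}{1229} - 1206500\right) = \left(4111418 + i \sqrt{1343}\right) \left(- \frac{1482795324}{1229}\right) = - \frac{6096391385409432}{1229} - \frac{1482795324 i \sqrt{1343}}{1229}$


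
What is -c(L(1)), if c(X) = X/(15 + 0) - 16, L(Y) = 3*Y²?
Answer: 79/5 ≈ 15.800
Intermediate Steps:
c(X) = -16 + X/15 (c(X) = X/15 - 16 = -16 + X/15)
-c(L(1)) = -(-16 + (3*1²)/15) = -(-16 + (3*1)/15) = -(-16 + (1/15)*3) = -(-16 + ⅕) = -1*(-79/5) = 79/5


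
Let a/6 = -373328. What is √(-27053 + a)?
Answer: I*√2267021 ≈ 1505.7*I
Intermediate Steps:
a = -2239968 (a = 6*(-373328) = -2239968)
√(-27053 + a) = √(-27053 - 2239968) = √(-2267021) = I*√2267021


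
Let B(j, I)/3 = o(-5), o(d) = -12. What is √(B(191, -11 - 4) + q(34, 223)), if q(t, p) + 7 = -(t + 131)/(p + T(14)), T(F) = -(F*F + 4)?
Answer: I*√26542/23 ≈ 7.0834*I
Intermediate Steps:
T(F) = -4 - F² (T(F) = -(F² + 4) = -(4 + F²) = -4 - F²)
q(t, p) = -7 - (131 + t)/(-200 + p) (q(t, p) = -7 - (t + 131)/(p + (-4 - 1*14²)) = -7 - (131 + t)/(p + (-4 - 1*196)) = -7 - (131 + t)/(p + (-4 - 196)) = -7 - (131 + t)/(p - 200) = -7 - (131 + t)/(-200 + p))
B(j, I) = -36 (B(j, I) = 3*(-12) = -36)
√(B(191, -11 - 4) + q(34, 223)) = √(-36 + (1269 - 1*34 - 7*223)/(-200 + 223)) = √(-36 + (1269 - 34 - 1561)/23) = √(-36 + (1/23)*(-326)) = √(-36 - 326/23) = √(-1154/23) = I*√26542/23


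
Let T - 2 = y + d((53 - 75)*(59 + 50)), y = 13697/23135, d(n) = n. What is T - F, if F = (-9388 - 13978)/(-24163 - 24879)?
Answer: -194167036104/81041905 ≈ -2395.9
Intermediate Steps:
F = 1669/3503 (F = -23366/(-49042) = -23366*(-1/49042) = 1669/3503 ≈ 0.47645)
y = 13697/23135 (y = 13697*(1/23135) = 13697/23135 ≈ 0.59205)
T = -55417763/23135 (T = 2 + (13697/23135 + (53 - 75)*(59 + 50)) = 2 + (13697/23135 - 22*109) = 2 + (13697/23135 - 2398) = 2 - 55464033/23135 = -55417763/23135 ≈ -2395.4)
T - F = -55417763/23135 - 1*1669/3503 = -55417763/23135 - 1669/3503 = -194167036104/81041905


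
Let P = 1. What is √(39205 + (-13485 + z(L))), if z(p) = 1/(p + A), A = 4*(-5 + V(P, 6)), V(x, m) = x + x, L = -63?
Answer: √5786997/15 ≈ 160.37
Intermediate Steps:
V(x, m) = 2*x
A = -12 (A = 4*(-5 + 2*1) = 4*(-5 + 2) = 4*(-3) = -12)
z(p) = 1/(-12 + p) (z(p) = 1/(p - 12) = 1/(-12 + p))
√(39205 + (-13485 + z(L))) = √(39205 + (-13485 + 1/(-12 - 63))) = √(39205 + (-13485 + 1/(-75))) = √(39205 + (-13485 - 1/75)) = √(39205 - 1011376/75) = √(1928999/75) = √5786997/15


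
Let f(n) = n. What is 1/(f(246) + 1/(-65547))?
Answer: 65547/16124561 ≈ 0.0040650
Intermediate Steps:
1/(f(246) + 1/(-65547)) = 1/(246 + 1/(-65547)) = 1/(246 - 1/65547) = 1/(16124561/65547) = 65547/16124561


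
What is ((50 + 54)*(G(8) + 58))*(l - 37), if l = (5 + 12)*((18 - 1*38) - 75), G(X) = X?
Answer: -11339328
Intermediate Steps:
l = -1615 (l = 17*((18 - 38) - 75) = 17*(-20 - 75) = 17*(-95) = -1615)
((50 + 54)*(G(8) + 58))*(l - 37) = ((50 + 54)*(8 + 58))*(-1615 - 37) = (104*66)*(-1652) = 6864*(-1652) = -11339328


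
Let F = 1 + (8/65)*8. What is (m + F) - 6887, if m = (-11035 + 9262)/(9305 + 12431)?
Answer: -748272337/108680 ≈ -6885.1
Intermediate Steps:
m = -1773/21736 ≈ -0.081570
F = 129/65 (F = 1 + (8*(1/65))*8 = 1 + (8/65)*8 = 1 + 64/65 = 129/65 ≈ 1.9846)
(m + F) - 6887 = (-1773/21736 + 129/65) - 6887 = 206823/108680 - 6887 = -748272337/108680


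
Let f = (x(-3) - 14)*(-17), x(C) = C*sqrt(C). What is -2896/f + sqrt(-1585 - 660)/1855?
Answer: (238*sqrt(2245) + 5372080*I + 51*I*sqrt(6735))/(31535*(-14*I + 3*sqrt(3))) ≈ -10.695 + 3.995*I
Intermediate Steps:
x(C) = C**(3/2)
f = 238 + 51*I*sqrt(3) (f = ((-3)**(3/2) - 14)*(-17) = (-3*I*sqrt(3) - 14)*(-17) = (-14 - 3*I*sqrt(3))*(-17) = 238 + 51*I*sqrt(3) ≈ 238.0 + 88.335*I)
-2896/f + sqrt(-1585 - 660)/1855 = -2896/(238 + 51*I*sqrt(3)) + sqrt(-1585 - 660)/1855 = -2896/(238 + 51*I*sqrt(3)) + sqrt(-2245)*(1/1855) = -2896/(238 + 51*I*sqrt(3)) + (I*sqrt(2245))*(1/1855) = -2896/(238 + 51*I*sqrt(3)) + I*sqrt(2245)/1855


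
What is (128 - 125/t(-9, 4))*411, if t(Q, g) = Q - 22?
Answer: 1682223/31 ≈ 54265.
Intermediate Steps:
t(Q, g) = -22 + Q
(128 - 125/t(-9, 4))*411 = (128 - 125/(-22 - 9))*411 = (128 - 125/(-31))*411 = (128 - 125*(-1/31))*411 = (128 + 125/31)*411 = (4093/31)*411 = 1682223/31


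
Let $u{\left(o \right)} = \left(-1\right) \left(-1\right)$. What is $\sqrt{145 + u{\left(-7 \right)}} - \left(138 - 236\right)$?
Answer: $98 + \sqrt{146} \approx 110.08$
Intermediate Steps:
$u{\left(o \right)} = 1$
$\sqrt{145 + u{\left(-7 \right)}} - \left(138 - 236\right) = \sqrt{145 + 1} - \left(138 - 236\right) = \sqrt{146} - -98 = \sqrt{146} + 98 = 98 + \sqrt{146}$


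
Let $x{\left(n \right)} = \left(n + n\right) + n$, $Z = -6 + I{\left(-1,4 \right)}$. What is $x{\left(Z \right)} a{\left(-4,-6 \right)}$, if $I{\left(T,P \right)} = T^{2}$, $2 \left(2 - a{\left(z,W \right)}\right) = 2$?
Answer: $-15$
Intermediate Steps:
$a{\left(z,W \right)} = 1$ ($a{\left(z,W \right)} = 2 - 1 = 1$)
$Z = -5$ ($Z = -6 + \left(-1\right)^{2} = -6 + 1 = -5$)
$x{\left(n \right)} = 3 n$ ($x{\left(n \right)} = 2 n + n = 3 n$)
$x{\left(Z \right)} a{\left(-4,-6 \right)} = 3 \left(-5\right) 1 = \left(-15\right) 1 = -15$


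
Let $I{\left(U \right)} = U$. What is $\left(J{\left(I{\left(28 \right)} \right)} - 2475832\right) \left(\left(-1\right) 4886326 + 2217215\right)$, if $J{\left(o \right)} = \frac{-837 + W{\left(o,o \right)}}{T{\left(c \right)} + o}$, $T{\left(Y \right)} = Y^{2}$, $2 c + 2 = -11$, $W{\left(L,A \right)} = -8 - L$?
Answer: $\frac{1856933310059524}{281} \approx 6.6083 \cdot 10^{12}$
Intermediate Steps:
$c = - \frac{13}{2}$ ($c = -1 + \frac{1}{2} \left(-11\right) = -1 - \frac{11}{2} = - \frac{13}{2} \approx -6.5$)
$J{\left(o \right)} = \frac{-845 - o}{\frac{169}{4} + o}$ ($J{\left(o \right)} = \frac{-837 - \left(8 + o\right)}{\left(- \frac{13}{2}\right)^{2} + o} = \frac{-845 - o}{\frac{169}{4} + o}$)
$\left(J{\left(I{\left(28 \right)} \right)} - 2475832\right) \left(\left(-1\right) 4886326 + 2217215\right) = \left(\frac{4 \left(-845 - 28\right)}{169 + 4 \cdot 28} - 2475832\right) \left(\left(-1\right) 4886326 + 2217215\right) = \left(\frac{4 \left(-845 - 28\right)}{169 + 112} - 2475832\right) \left(-4886326 + 2217215\right) = \left(4 \cdot \frac{1}{281} \left(-873\right) - 2475832\right) \left(-2669111\right) = \left(- \frac{3492}{281} - 2475832\right) \left(-2669111\right) = \left(- \frac{695712284}{281}\right) \left(-2669111\right) = \frac{1856933310059524}{281}$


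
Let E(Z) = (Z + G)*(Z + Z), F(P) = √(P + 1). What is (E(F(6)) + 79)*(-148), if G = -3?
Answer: -13764 + 888*√7 ≈ -11415.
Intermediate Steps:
F(P) = √(1 + P)
E(Z) = 2*Z*(-3 + Z) (E(Z) = (Z - 3)*(Z + Z) = (-3 + Z)*(2*Z) = 2*Z*(-3 + Z))
(E(F(6)) + 79)*(-148) = (2*√(1 + 6)*(-3 + √(1 + 6)) + 79)*(-148) = (2*√7*(-3 + √7) + 79)*(-148) = (79 + 2*√7*(-3 + √7))*(-148) = -11692 - 296*√7*(-3 + √7)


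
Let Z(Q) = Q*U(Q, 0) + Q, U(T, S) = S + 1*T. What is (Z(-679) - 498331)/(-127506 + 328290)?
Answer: -37969/200784 ≈ -0.18910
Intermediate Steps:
U(T, S) = S + T
Z(Q) = Q + Q² (Z(Q) = Q*(0 + Q) + Q = Q*Q + Q = Q² + Q = Q + Q²)
(Z(-679) - 498331)/(-127506 + 328290) = (-679*(1 - 679) - 498331)/(-127506 + 328290) = (-679*(-678) - 498331)/200784 = (460362 - 498331)*(1/200784) = -37969*1/200784 = -37969/200784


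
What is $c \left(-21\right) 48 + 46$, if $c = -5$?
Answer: $5086$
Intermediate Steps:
$c \left(-21\right) 48 + 46 = \left(-5\right) \left(-21\right) 48 + 46 = 105 \cdot 48 + 46 = 5040 + 46 = 5086$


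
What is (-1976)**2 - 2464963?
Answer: 1439613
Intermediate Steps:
(-1976)**2 - 2464963 = 3904576 - 2464963 = 1439613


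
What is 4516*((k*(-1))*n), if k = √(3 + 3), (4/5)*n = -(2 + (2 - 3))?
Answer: 5645*√6 ≈ 13827.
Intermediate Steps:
n = -5/4 (n = 5*(-(2 + (2 - 3)))/4 = 5*(-(2 - 1))/4 = 5*(-1*1)/4 = (5/4)*(-1) = -5/4 ≈ -1.2500)
k = √6 ≈ 2.4495
4516*((k*(-1))*n) = 4516*((√6*(-1))*(-5/4)) = 4516*(-√6*(-5/4)) = 4516*(5*√6/4) = 5645*√6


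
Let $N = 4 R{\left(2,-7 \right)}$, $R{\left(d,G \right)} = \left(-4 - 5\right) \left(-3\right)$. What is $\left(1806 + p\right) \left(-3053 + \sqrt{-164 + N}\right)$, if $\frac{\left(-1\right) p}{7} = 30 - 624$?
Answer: $-18208092 + 11928 i \sqrt{14} \approx -1.8208 \cdot 10^{7} + 44631.0 i$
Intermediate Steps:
$R{\left(d,G \right)} = 27$ ($R{\left(d,G \right)} = \left(-9\right) \left(-3\right) = 27$)
$p = 4158$ ($p = - 7 \left(30 - 624\right) = \left(-7\right) \left(-594\right) = 4158$)
$N = 108$ ($N = 4 \cdot 27 = 108$)
$\left(1806 + p\right) \left(-3053 + \sqrt{-164 + N}\right) = \left(1806 + 4158\right) \left(-3053 + \sqrt{-164 + 108}\right) = 5964 \left(-3053 + \sqrt{-56}\right) = 5964 \left(-3053 + 2 i \sqrt{14}\right) = -18208092 + 11928 i \sqrt{14}$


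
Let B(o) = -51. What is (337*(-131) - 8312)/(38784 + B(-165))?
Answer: -52459/38733 ≈ -1.3544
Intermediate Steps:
(337*(-131) - 8312)/(38784 + B(-165)) = (337*(-131) - 8312)/(38784 - 51) = (-44147 - 8312)/38733 = -52459*1/38733 = -52459/38733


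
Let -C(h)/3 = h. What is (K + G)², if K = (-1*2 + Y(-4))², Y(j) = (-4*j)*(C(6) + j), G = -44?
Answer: 15693073984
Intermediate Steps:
C(h) = -3*h
Y(j) = -4*j*(-18 + j) (Y(j) = (-4*j)*(-3*6 + j) = (-4*j)*(-18 + j) = -4*j*(-18 + j))
K = 125316 (K = (-1*2 + 4*(-4)*(18 - 1*(-4)))² = (-2 + 4*(-4)*(18 + 4))² = (-2 + 4*(-4)*22)² = (-2 - 352)² = (-354)² = 125316)
(K + G)² = (125316 - 44)² = 125272² = 15693073984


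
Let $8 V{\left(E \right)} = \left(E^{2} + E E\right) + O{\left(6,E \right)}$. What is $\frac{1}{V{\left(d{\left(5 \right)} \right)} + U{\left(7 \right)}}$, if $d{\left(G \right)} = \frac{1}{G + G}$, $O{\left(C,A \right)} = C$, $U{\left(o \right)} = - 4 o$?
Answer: $- \frac{400}{10899} \approx -0.036701$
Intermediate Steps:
$d{\left(G \right)} = \frac{1}{2 G}$
$V{\left(E \right)} = \frac{3}{4} + \frac{E^{2}}{4}$ ($V{\left(E \right)} = \frac{\left(E^{2} + E E\right) + 6}{8} = \frac{\left(E^{2} + E^{2}\right) + 6}{8} = \frac{2 E^{2} + 6}{8} = \frac{6 + 2 E^{2}}{8} = \frac{3}{4} + \frac{E^{2}}{4}$)
$\frac{1}{V{\left(d{\left(5 \right)} \right)} + U{\left(7 \right)}} = \frac{1}{\left(\frac{3}{4} + \frac{\left(\frac{1}{2 \cdot 5}\right)^{2}}{4}\right) - 28} = \frac{1}{\left(\frac{3}{4} + \frac{\left(\frac{1}{2} \cdot \frac{1}{5}\right)^{2}}{4}\right) - 28} = \frac{1}{\left(\frac{3}{4} + \frac{1}{4 \cdot 100}\right) - 28} = \frac{1}{\left(\frac{3}{4} + \frac{1}{4} \cdot \frac{1}{100}\right) - 28} = \frac{1}{\left(\frac{3}{4} + \frac{1}{400}\right) - 28} = \frac{1}{\frac{301}{400} - 28} = \frac{1}{- \frac{10899}{400}} = - \frac{400}{10899}$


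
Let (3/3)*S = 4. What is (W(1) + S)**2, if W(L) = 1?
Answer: 25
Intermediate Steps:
S = 4
(W(1) + S)**2 = (1 + 4)**2 = 5**2 = 25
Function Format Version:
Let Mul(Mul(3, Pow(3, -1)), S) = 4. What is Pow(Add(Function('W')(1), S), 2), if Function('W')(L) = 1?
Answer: 25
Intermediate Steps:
S = 4
Pow(Add(Function('W')(1), S), 2) = Pow(Add(1, 4), 2) = Pow(5, 2) = 25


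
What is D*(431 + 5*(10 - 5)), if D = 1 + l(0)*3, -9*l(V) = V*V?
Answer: 456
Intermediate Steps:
l(V) = -V**2/9 (l(V) = -V*V/9 = -V**2/9)
D = 1 (D = 1 - 1/9*0**2*3 = 1 - 1/9*0*3 = 1 + 0*3 = 1 + 0 = 1)
D*(431 + 5*(10 - 5)) = 1*(431 + 5*(10 - 5)) = 1*(431 + 5*5) = 1*(431 + 25) = 1*456 = 456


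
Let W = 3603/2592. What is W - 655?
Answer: -564719/864 ≈ -653.61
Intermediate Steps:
W = 1201/864 (W = 3603*(1/2592) = 1201/864 ≈ 1.3900)
W - 655 = 1201/864 - 655 = -564719/864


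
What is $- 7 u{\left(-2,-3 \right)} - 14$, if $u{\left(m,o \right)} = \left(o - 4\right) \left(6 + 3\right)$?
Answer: $427$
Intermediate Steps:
$u{\left(m,o \right)} = -36 + 9 o$ ($u{\left(m,o \right)} = \left(-4 + o\right) 9 = -36 + 9 o$)
$- 7 u{\left(-2,-3 \right)} - 14 = - 7 \left(-36 + 9 \left(-3\right)\right) - 14 = - 7 \left(-36 - 27\right) - 14 = \left(-7\right) \left(-63\right) - 14 = 441 - 14 = 427$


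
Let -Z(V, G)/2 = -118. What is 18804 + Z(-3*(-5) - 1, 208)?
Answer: 19040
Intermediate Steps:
Z(V, G) = 236 (Z(V, G) = -2*(-118) = 236)
18804 + Z(-3*(-5) - 1, 208) = 18804 + 236 = 19040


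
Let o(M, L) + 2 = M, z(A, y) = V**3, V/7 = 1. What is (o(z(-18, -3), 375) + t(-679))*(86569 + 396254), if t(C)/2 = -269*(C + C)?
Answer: 352917057735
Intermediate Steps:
V = 7 (V = 7*1 = 7)
t(C) = -1076*C (t(C) = 2*(-269*(C + C)) = 2*(-538*C) = -1076*C)
z(A, y) = 343 (z(A, y) = 7**3 = 343)
o(M, L) = -2 + M
(o(z(-18, -3), 375) + t(-679))*(86569 + 396254) = ((-2 + 343) - 1076*(-679))*(86569 + 396254) = (341 + 730604)*482823 = 730945*482823 = 352917057735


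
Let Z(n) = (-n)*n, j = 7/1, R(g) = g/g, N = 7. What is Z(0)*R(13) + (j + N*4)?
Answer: 35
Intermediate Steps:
R(g) = 1
j = 7 (j = 7*1 = 7)
Z(n) = -n²
Z(0)*R(13) + (j + N*4) = -1*0²*1 + (7 + 7*4) = -1*0*1 + (7 + 28) = 0*1 + 35 = 0 + 35 = 35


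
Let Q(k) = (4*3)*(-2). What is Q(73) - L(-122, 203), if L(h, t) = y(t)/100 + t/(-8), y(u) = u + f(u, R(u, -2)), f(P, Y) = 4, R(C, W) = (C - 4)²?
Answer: -139/200 ≈ -0.69500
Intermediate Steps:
R(C, W) = (-4 + C)²
y(u) = 4 + u (y(u) = u + 4 = 4 + u)
Q(k) = -24 (Q(k) = 12*(-2) = -24)
L(h, t) = 1/25 - 23*t/200 (L(h, t) = (4 + t)/100 + t/(-8) = (4 + t)*(1/100) + t*(-⅛) = (1/25 + t/100) - t/8 = 1/25 - 23*t/200)
Q(73) - L(-122, 203) = -24 - (1/25 - 23/200*203) = -24 - (1/25 - 4669/200) = -24 - 1*(-4661/200) = -24 + 4661/200 = -139/200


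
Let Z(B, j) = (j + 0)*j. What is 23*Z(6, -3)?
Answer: 207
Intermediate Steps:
Z(B, j) = j² (Z(B, j) = j*j = j²)
23*Z(6, -3) = 23*(-3)² = 23*9 = 207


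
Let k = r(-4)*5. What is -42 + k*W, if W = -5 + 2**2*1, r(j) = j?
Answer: -22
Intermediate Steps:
k = -20 (k = -4*5 = -20)
W = -1 (W = -5 + 4*1 = -5 + 4 = -1)
-42 + k*W = -42 - 20*(-1) = -42 + 20 = -22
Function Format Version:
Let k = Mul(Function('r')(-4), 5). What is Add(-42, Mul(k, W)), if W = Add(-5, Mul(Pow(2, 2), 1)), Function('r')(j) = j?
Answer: -22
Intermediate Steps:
k = -20 (k = Mul(-4, 5) = -20)
W = -1 (W = Add(-5, Mul(4, 1)) = Add(-5, 4) = -1)
Add(-42, Mul(k, W)) = Add(-42, Mul(-20, -1)) = Add(-42, 20) = -22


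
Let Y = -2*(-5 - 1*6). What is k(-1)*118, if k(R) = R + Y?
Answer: 2478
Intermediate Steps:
Y = 22 (Y = -2*(-5 - 6) = -2*(-11) = 22)
k(R) = 22 + R (k(R) = R + 22 = 22 + R)
k(-1)*118 = (22 - 1)*118 = 21*118 = 2478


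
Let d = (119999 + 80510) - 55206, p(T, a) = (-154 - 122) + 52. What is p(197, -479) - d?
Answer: -145527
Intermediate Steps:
p(T, a) = -224 (p(T, a) = -276 + 52 = -224)
d = 145303 (d = 200509 - 55206 = 145303)
p(197, -479) - d = -224 - 1*145303 = -224 - 145303 = -145527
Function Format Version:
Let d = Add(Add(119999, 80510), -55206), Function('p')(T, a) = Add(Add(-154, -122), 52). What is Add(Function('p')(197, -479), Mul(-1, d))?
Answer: -145527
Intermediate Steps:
Function('p')(T, a) = -224 (Function('p')(T, a) = Add(-276, 52) = -224)
d = 145303 (d = Add(200509, -55206) = 145303)
Add(Function('p')(197, -479), Mul(-1, d)) = Add(-224, Mul(-1, 145303)) = Add(-224, -145303) = -145527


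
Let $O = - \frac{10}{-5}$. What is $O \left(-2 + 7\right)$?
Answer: $10$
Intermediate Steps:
$O = 2$ ($O = \left(-10\right) \left(- \frac{1}{5}\right) = 2$)
$O \left(-2 + 7\right) = 2 \left(-2 + 7\right) = 2 \cdot 5 = 10$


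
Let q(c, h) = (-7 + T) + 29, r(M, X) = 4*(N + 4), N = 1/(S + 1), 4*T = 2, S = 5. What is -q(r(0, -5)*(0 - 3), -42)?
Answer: -45/2 ≈ -22.500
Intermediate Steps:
T = 1/2 (T = (1/4)*2 = 1/2 ≈ 0.50000)
N = 1/6 (N = 1/(5 + 1) = 1/6 ≈ 0.16667)
r(M, X) = 50/3 (r(M, X) = 4*(1/6 + 4) = 4*(25/6) = 50/3)
q(c, h) = 45/2 (q(c, h) = (-7 + 1/2) + 29 = -13/2 + 29 = 45/2)
-q(r(0, -5)*(0 - 3), -42) = -1*45/2 = -45/2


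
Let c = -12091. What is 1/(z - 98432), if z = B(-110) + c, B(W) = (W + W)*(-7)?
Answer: -1/108983 ≈ -9.1757e-6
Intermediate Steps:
B(W) = -14*W (B(W) = (2*W)*(-7) = -14*W)
z = -10551 (z = -14*(-110) - 12091 = 1540 - 12091 = -10551)
1/(z - 98432) = 1/(-10551 - 98432) = 1/(-108983) = -1/108983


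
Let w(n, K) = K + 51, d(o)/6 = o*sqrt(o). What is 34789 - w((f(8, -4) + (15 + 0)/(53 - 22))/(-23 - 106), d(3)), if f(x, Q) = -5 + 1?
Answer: 34738 - 18*sqrt(3) ≈ 34707.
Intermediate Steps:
d(o) = 6*o**(3/2) (d(o) = 6*(o*sqrt(o)) = 6*o**(3/2))
f(x, Q) = -4
w(n, K) = 51 + K
34789 - w((f(8, -4) + (15 + 0)/(53 - 22))/(-23 - 106), d(3)) = 34789 - (51 + 6*3**(3/2)) = 34789 - (51 + 6*(3*sqrt(3))) = 34789 - (51 + 18*sqrt(3)) = 34789 + (-51 - 18*sqrt(3)) = 34738 - 18*sqrt(3)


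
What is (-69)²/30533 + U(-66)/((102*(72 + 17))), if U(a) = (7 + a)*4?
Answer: 18007285/138589287 ≈ 0.12993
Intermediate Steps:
U(a) = 28 + 4*a
(-69)²/30533 + U(-66)/((102*(72 + 17))) = (-69)²/30533 + (28 + 4*(-66))/((102*(72 + 17))) = 4761*(1/30533) + (28 - 264)/((102*89)) = 4761/30533 - 236/9078 = 4761/30533 - 236*1/9078 = 4761/30533 - 118/4539 = 18007285/138589287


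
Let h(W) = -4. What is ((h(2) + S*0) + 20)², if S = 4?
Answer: 256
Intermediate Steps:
((h(2) + S*0) + 20)² = ((-4 + 4*0) + 20)² = ((-4 + 0) + 20)² = (-4 + 20)² = 16² = 256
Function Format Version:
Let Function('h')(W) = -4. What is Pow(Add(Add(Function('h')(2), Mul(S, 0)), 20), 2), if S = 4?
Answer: 256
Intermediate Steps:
Pow(Add(Add(Function('h')(2), Mul(S, 0)), 20), 2) = Pow(Add(Add(-4, Mul(4, 0)), 20), 2) = Pow(Add(Add(-4, 0), 20), 2) = Pow(Add(-4, 20), 2) = Pow(16, 2) = 256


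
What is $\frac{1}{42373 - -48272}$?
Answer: $\frac{1}{90645} \approx 1.1032 \cdot 10^{-5}$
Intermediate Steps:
$\frac{1}{42373 - -48272} = \frac{1}{42373 + 48272} = \frac{1}{90645}$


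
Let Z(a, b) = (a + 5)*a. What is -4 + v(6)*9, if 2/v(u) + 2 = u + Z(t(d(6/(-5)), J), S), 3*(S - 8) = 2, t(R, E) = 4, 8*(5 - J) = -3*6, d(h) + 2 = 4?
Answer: -71/20 ≈ -3.5500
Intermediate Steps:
d(h) = 2 (d(h) = -2 + 4 = 2)
J = 29/4 (J = 5 - (-3)*6/8 = 5 - ⅛*(-18) = 5 + 9/4 = 29/4 ≈ 7.2500)
S = 26/3 (S = 8 + (⅓)*2 = 8 + ⅔ = 26/3 ≈ 8.6667)
Z(a, b) = a*(5 + a) (Z(a, b) = (5 + a)*a = a*(5 + a))
v(u) = 2/(34 + u) (v(u) = 2/(-2 + (u + 4*(5 + 4))) = 2/(-2 + (u + 4*9)) = 2/(-2 + (u + 36)) = 2/(-2 + (36 + u)) = 2/(34 + u))
-4 + v(6)*9 = -4 + (2/(34 + 6))*9 = -4 + (2/40)*9 = -4 + (2*(1/40))*9 = -4 + (1/20)*9 = -4 + 9/20 = -71/20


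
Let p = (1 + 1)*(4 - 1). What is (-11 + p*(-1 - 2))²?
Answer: 841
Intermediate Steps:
p = 6 (p = 2*3 = 6)
(-11 + p*(-1 - 2))² = (-11 + 6*(-1 - 2))² = (-11 + 6*(-3))² = (-11 - 18)² = (-29)² = 841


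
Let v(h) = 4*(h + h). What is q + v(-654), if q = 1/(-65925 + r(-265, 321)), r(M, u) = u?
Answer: -343240129/65604 ≈ -5232.0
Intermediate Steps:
v(h) = 8*h (v(h) = 4*(2*h) = 8*h)
q = -1/65604 (q = 1/(-65925 + 321) = 1/(-65604) = -1/65604 ≈ -1.5243e-5)
q + v(-654) = -1/65604 + 8*(-654) = -1/65604 - 5232 = -343240129/65604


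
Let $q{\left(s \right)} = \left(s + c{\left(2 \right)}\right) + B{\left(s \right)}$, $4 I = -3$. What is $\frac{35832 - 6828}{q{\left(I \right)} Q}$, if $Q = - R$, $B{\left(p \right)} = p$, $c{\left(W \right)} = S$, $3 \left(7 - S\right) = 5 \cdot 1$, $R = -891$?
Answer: $\frac{19336}{2277} \approx 8.4919$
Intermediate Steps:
$I = - \frac{3}{4}$ ($I = \frac{1}{4} \left(-3\right) = - \frac{3}{4} \approx -0.75$)
$S = \frac{16}{3}$ ($S = 7 - \frac{5 \cdot 1}{3} = 7 - \frac{5}{3} = \frac{16}{3} \approx 5.3333$)
$c{\left(W \right)} = \frac{16}{3}$
$q{\left(s \right)} = \frac{16}{3} + 2 s$ ($q{\left(s \right)} = \left(s + \frac{16}{3}\right) + s = \left(\frac{16}{3} + s\right) + s = \frac{16}{3} + 2 s$)
$Q = 891$ ($Q = \left(-1\right) \left(-891\right) = 891$)
$\frac{35832 - 6828}{q{\left(I \right)} Q} = \frac{35832 - 6828}{\left(\frac{16}{3} + 2 \left(- \frac{3}{4}\right)\right) 891} = \frac{35832 - 6828}{\left(\frac{16}{3} - \frac{3}{2}\right) 891} = \frac{29004}{\frac{23}{6} \cdot 891} = \frac{29004}{\frac{6831}{2}} = 29004 \cdot \frac{2}{6831} = \frac{19336}{2277}$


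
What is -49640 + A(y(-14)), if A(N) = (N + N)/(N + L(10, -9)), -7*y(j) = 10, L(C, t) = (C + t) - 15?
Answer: -1340275/27 ≈ -49640.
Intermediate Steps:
L(C, t) = -15 + C + t
y(j) = -10/7 (y(j) = -1/7*10 = -10/7)
A(N) = 2*N/(-14 + N) (A(N) = (N + N)/(N + (-15 + 10 - 9)) = (2*N)/(N - 14) = (2*N)/(-14 + N) = 2*N/(-14 + N))
-49640 + A(y(-14)) = -49640 + 2*(-10/7)/(-14 - 10/7) = -49640 + 2*(-10/7)/(-108/7) = -49640 + 2*(-10/7)*(-7/108) = -49640 + 5/27 = -1340275/27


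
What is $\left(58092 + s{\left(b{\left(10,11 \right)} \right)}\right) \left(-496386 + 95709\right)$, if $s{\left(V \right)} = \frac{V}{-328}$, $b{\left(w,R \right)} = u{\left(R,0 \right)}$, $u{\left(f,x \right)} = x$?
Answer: $-23276128284$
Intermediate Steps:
$b{\left(w,R \right)} = 0$
$s{\left(V \right)} = - \frac{V}{328}$ ($s{\left(V \right)} = V \left(- \frac{1}{328}\right) = - \frac{V}{328}$)
$\left(58092 + s{\left(b{\left(10,11 \right)} \right)}\right) \left(-496386 + 95709\right) = \left(58092 - 0\right) \left(-496386 + 95709\right) = \left(58092 + 0\right) \left(-400677\right) = 58092 \left(-400677\right) = -23276128284$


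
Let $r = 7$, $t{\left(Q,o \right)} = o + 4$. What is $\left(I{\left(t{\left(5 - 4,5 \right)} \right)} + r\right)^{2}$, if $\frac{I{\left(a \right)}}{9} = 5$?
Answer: $2704$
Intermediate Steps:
$t{\left(Q,o \right)} = 4 + o$
$I{\left(a \right)} = 45$ ($I{\left(a \right)} = 9 \cdot 5 = 45$)
$\left(I{\left(t{\left(5 - 4,5 \right)} \right)} + r\right)^{2} = \left(45 + 7\right)^{2} = 52^{2} = 2704$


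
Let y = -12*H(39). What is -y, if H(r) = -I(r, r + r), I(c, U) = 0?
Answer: 0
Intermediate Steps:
H(r) = 0 (H(r) = -1*0 = 0)
y = 0 (y = -12*0 = 0)
-y = -1*0 = 0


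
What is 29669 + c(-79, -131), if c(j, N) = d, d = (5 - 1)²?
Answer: 29685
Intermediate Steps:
d = 16 (d = 4² = 16)
c(j, N) = 16
29669 + c(-79, -131) = 29669 + 16 = 29685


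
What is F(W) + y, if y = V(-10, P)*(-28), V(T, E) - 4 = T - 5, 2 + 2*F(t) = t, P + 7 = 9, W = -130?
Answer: 242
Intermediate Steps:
P = 2 (P = -7 + 9 = 2)
F(t) = -1 + t/2
V(T, E) = -1 + T (V(T, E) = 4 + (T - 5) = 4 + (-5 + T) = -1 + T)
y = 308 (y = (-1 - 10)*(-28) = -11*(-28) = 308)
F(W) + y = (-1 + (1/2)*(-130)) + 308 = (-1 - 65) + 308 = -66 + 308 = 242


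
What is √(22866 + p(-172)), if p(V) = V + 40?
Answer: 3*√2526 ≈ 150.78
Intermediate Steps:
p(V) = 40 + V
√(22866 + p(-172)) = √(22866 + (40 - 172)) = √(22866 - 132) = √22734 = 3*√2526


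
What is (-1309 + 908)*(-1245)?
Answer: 499245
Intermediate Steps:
(-1309 + 908)*(-1245) = -401*(-1245) = 499245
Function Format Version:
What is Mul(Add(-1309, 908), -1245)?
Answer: 499245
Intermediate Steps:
Mul(Add(-1309, 908), -1245) = Mul(-401, -1245) = 499245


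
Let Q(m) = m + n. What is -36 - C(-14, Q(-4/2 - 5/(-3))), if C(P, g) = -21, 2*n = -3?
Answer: -15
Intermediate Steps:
n = -3/2 (n = (1/2)*(-3) = -3/2 ≈ -1.5000)
Q(m) = -3/2 + m (Q(m) = m - 3/2 = -3/2 + m)
-36 - C(-14, Q(-4/2 - 5/(-3))) = -36 - 1*(-21) = -36 + 21 = -15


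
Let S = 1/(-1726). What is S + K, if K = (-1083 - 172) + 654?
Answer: -1037327/1726 ≈ -601.00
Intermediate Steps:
S = -1/1726 ≈ -0.00057937
K = -601 (K = -1255 + 654 = -601)
S + K = -1/1726 - 601 = -1037327/1726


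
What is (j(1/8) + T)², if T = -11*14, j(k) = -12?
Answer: 27556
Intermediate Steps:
T = -154
(j(1/8) + T)² = (-12 - 154)² = (-166)² = 27556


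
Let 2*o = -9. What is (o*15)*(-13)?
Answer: 1755/2 ≈ 877.50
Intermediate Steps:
o = -9/2 (o = (1/2)*(-9) = -9/2 ≈ -4.5000)
(o*15)*(-13) = -9/2*15*(-13) = -135/2*(-13) = 1755/2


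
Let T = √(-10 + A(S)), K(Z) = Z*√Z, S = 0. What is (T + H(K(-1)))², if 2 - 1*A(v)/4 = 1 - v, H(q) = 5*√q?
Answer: (-5*(-1)^(¾) + I*√6)² ≈ 11.321 - 7.6795*I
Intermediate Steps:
K(Z) = Z^(3/2)
A(v) = 4 + 4*v (A(v) = 8 - 4*(1 - v) = 8 + (-4 + 4*v) = 4 + 4*v)
T = I*√6 (T = √(-10 + (4 + 4*0)) = √(-10 + (4 + 0)) = √(-10 + 4) = √(-6) = I*√6 ≈ 2.4495*I)
(T + H(K(-1)))² = (I*√6 + 5*√((-1)^(3/2)))² = (I*√6 + 5*√(-I))² = (5*√(-I) + I*√6)²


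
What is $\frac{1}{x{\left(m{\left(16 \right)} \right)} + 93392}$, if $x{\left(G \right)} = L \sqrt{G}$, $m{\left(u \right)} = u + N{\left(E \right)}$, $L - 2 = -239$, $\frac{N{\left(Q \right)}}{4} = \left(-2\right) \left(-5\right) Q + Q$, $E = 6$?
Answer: $\frac{11674}{1088292293} + \frac{237 \sqrt{70}}{4353169172} \approx 1.1182 \cdot 10^{-5}$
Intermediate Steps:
$N{\left(Q \right)} = 44 Q$ ($N{\left(Q \right)} = 4 \left(\left(-2\right) \left(-5\right) Q + Q\right) = 4 \left(10 Q + Q\right) = 4 \cdot 11 Q = 44 Q$)
$L = -237$ ($L = 2 - 239 = -237$)
$m{\left(u \right)} = 264 + u$ ($m{\left(u \right)} = u + 44 \cdot 6 = u + 264 = 264 + u$)
$x{\left(G \right)} = - 237 \sqrt{G}$
$\frac{1}{x{\left(m{\left(16 \right)} \right)} + 93392} = \frac{1}{- 237 \sqrt{264 + 16} + 93392} = \frac{1}{- 237 \sqrt{280} + 93392} = \frac{1}{- 237 \cdot 2 \sqrt{70} + 93392} = \frac{1}{- 474 \sqrt{70} + 93392} = \frac{1}{93392 - 474 \sqrt{70}}$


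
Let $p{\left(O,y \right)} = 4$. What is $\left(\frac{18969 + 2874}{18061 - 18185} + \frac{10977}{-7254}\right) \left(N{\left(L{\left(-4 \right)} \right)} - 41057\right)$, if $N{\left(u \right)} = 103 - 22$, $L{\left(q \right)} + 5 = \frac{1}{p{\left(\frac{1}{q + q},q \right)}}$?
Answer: $\frac{677045660}{93} \approx 7.2801 \cdot 10^{6}$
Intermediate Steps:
$L{\left(q \right)} = - \frac{19}{4}$ ($L{\left(q \right)} = -5 + \frac{1}{4} = - \frac{19}{4}$)
$N{\left(u \right)} = 81$
$\left(\frac{18969 + 2874}{18061 - 18185} + \frac{10977}{-7254}\right) \left(N{\left(L{\left(-4 \right)} \right)} - 41057\right) = \left(\frac{18969 + 2874}{18061 - 18185} + \frac{10977}{-7254}\right) \left(81 - 41057\right) = \left(\frac{21843}{-124} + 10977 \left(- \frac{1}{7254}\right)\right) \left(-40976\right) = \left(21843 \left(- \frac{1}{124}\right) - \frac{3659}{2418}\right) \left(-40976\right) = \left(- \frac{21843}{124} - \frac{3659}{2418}\right) \left(-40976\right) = \left(- \frac{859195}{4836}\right) \left(-40976\right) = \frac{677045660}{93}$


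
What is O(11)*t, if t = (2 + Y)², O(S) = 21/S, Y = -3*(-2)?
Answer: 1344/11 ≈ 122.18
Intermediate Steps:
Y = 6
t = 64 (t = (2 + 6)² = 8² = 64)
O(11)*t = (21/11)*64 = 1344/11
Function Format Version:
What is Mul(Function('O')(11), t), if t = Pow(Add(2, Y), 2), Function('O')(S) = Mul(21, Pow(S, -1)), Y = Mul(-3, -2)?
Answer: Rational(1344, 11) ≈ 122.18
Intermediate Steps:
Y = 6
t = 64 (t = Pow(Add(2, 6), 2) = Pow(8, 2) = 64)
Mul(Function('O')(11), t) = Mul(Mul(21, Pow(11, -1)), 64) = Mul(Mul(21, Rational(1, 11)), 64) = Mul(Rational(21, 11), 64) = Rational(1344, 11)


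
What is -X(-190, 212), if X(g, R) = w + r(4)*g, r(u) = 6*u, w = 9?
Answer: 4551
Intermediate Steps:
X(g, R) = 9 + 24*g (X(g, R) = 9 + (6*4)*g = 9 + 24*g)
-X(-190, 212) = -(9 + 24*(-190)) = -(9 - 4560) = -1*(-4551) = 4551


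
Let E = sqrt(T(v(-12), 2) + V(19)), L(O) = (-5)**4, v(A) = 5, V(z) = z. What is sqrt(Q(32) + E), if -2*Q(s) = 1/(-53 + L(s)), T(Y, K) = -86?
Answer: sqrt(-286 + 327184*I*sqrt(67))/572 ≈ 2.0229 + 2.0231*I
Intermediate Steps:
L(O) = 625
Q(s) = -1/1144 (Q(s) = -1/(2*(-53 + 625)) = -1/2/572 = -1/2*1/572 = -1/1144)
E = I*sqrt(67) (E = sqrt(-86 + 19) = sqrt(-67) = I*sqrt(67) ≈ 8.1853*I)
sqrt(Q(32) + E) = sqrt(-1/1144 + I*sqrt(67))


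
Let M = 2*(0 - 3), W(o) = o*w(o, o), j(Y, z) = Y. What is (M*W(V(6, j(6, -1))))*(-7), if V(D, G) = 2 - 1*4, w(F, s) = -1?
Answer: 84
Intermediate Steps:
V(D, G) = -2 (V(D, G) = 2 - 4 = -2)
W(o) = -o (W(o) = o*(-1) = -o)
M = -6 (M = 2*(-3) = -6)
(M*W(V(6, j(6, -1))))*(-7) = -(-6)*(-2)*(-7) = -6*2*(-7) = -12*(-7) = 84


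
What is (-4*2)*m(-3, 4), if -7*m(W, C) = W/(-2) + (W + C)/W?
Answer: 4/3 ≈ 1.3333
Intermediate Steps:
m(W, C) = W/14 - (C + W)/(7*W) (m(W, C) = -(W/(-2) + (W + C)/W)/7 = -(W*(-1/2) + (C + W)/W)/7 = -(-W/2 + (C + W)/W)/7 = W/14 - (C + W)/(7*W))
(-4*2)*m(-3, 4) = (-4*2)*((1/14)*(-2*4 - 3*(-2 - 3))/(-3)) = -4*(-1)*(-8 - 3*(-5))/(7*3) = -4*(-1)*(-8 + 15)/(7*3) = -4*(-1)*7/(7*3) = -8*(-1/6) = 4/3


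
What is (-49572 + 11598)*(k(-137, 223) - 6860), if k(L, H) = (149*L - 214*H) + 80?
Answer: 2844822210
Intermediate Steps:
k(L, H) = 80 - 214*H + 149*L (k(L, H) = (-214*H + 149*L) + 80 = 80 - 214*H + 149*L)
(-49572 + 11598)*(k(-137, 223) - 6860) = (-49572 + 11598)*((80 - 214*223 + 149*(-137)) - 6860) = -37974*((80 - 47722 - 20413) - 6860) = -37974*(-68055 - 6860) = -37974*(-74915) = 2844822210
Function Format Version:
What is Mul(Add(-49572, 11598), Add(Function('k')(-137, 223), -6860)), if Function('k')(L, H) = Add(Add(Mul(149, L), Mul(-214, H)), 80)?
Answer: 2844822210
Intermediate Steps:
Function('k')(L, H) = Add(80, Mul(-214, H), Mul(149, L)) (Function('k')(L, H) = Add(Add(Mul(-214, H), Mul(149, L)), 80) = Add(80, Mul(-214, H), Mul(149, L)))
Mul(Add(-49572, 11598), Add(Function('k')(-137, 223), -6860)) = Mul(Add(-49572, 11598), Add(Add(80, Mul(-214, 223), Mul(149, -137)), -6860)) = Mul(-37974, Add(Add(80, -47722, -20413), -6860)) = Mul(-37974, Add(-68055, -6860)) = Mul(-37974, -74915) = 2844822210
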